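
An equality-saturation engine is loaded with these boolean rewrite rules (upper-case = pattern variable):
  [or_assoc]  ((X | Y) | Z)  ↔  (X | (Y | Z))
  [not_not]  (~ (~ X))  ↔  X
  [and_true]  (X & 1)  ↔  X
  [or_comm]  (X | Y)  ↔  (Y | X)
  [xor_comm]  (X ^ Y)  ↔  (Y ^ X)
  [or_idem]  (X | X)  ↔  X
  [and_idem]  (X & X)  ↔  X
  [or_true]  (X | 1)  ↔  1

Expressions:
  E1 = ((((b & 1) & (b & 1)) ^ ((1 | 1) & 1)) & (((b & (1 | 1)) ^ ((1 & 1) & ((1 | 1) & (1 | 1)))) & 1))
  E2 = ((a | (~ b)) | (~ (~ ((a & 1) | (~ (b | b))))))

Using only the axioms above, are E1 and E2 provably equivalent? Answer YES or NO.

NO

All listed rules preserve value, hence provable equivalence implies equal values everywhere; look for a separating assignment.
a=1, b=1 gives E1 ↦ 0, E2 ↦ 1; values differ ⇒ not provably equivalent.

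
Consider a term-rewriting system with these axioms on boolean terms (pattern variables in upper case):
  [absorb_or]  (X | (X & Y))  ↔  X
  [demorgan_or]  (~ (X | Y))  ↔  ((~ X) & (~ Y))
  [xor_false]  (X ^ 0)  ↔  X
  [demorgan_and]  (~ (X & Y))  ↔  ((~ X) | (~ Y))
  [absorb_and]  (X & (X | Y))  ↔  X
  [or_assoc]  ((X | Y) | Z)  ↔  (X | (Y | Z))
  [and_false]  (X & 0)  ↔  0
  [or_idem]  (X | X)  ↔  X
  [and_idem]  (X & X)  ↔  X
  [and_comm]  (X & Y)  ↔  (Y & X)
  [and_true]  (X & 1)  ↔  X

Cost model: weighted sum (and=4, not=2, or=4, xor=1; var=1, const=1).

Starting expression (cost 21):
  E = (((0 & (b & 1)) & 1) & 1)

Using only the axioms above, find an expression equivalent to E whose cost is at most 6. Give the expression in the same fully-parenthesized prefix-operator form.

1. [and_true →] ((0 & (b & 1)) & 1)  →  (0 & (b & 1));  E = ((0 & (b & 1)) & 1)
2. [and_true →] ((0 & (b & 1)) & 1)  →  (0 & (b & 1))
3. [and_true →] (b & 1)  →  b;  cost 6 ≤ 6, done

(0 & b)   [cost 6]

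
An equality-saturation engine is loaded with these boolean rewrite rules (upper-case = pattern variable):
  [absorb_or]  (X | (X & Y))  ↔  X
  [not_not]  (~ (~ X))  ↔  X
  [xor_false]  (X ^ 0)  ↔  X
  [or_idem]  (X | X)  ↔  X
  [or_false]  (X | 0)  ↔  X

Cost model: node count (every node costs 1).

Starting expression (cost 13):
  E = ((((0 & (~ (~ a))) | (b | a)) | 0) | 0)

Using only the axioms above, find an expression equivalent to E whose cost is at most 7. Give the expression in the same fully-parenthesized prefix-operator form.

step 1: not_not (→) rewrites (~ (~ a)) into a, now ((((0 & a) | (b | a)) | 0) | 0)
step 2: or_false (→) rewrites ((((0 & a) | (b | a)) | 0) | 0) into (((0 & a) | (b | a)) | 0)
step 3: or_false (→) rewrites (((0 & a) | (b | a)) | 0) into ((0 & a) | (b | a)), reaching cost 7 (bound 7)

((0 & a) | (b | a))   [cost 7]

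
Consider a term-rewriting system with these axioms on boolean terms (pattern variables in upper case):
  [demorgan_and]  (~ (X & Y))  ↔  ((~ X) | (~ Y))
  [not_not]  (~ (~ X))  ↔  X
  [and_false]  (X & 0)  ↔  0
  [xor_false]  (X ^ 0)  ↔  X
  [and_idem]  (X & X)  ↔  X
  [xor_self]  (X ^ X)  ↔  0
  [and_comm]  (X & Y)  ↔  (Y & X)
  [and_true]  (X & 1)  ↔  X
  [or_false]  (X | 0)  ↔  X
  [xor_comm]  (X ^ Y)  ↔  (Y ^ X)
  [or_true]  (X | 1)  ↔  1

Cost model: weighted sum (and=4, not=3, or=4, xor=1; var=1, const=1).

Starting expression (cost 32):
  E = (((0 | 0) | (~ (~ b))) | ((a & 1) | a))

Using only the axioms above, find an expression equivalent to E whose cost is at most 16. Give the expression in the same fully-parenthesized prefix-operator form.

step 1: or_false (→) rewrites (0 | 0) into 0, now ((0 | (~ (~ b))) | ((a & 1) | a))
step 2: not_not (→) rewrites (~ (~ b)) into b, now ((0 | b) | ((a & 1) | a))
step 3: and_true (→) rewrites (a & 1) into a, reaching cost 16 (bound 16)

((0 | b) | (a | a))   [cost 16]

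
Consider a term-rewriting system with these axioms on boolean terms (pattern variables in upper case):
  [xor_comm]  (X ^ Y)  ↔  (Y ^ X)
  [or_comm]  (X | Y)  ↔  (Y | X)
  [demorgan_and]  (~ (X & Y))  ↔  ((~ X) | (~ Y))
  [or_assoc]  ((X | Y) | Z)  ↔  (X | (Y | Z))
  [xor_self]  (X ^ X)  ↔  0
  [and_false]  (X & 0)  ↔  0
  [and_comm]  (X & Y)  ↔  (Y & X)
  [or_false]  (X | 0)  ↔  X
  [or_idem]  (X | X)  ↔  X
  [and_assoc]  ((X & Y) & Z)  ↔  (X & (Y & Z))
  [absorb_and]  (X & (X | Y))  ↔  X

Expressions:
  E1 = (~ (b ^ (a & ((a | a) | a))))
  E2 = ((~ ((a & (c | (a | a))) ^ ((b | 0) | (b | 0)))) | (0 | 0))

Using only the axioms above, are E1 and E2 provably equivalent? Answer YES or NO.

(1) ((a | a) | a)  =[or_assoc →]=  (a | (a | a))    ⊢ (~ (b ^ (a & (a | (a | a)))))
(2) (a | a)  =[or_idem →]=  a    ⊢ (~ (b ^ (a & (a | a))))
(3) (a & (a | a))  =[absorb_and →]=  a    ⊢ (~ (b ^ a))
(4) (~ (b ^ a))  =[or_false ←]=  ((~ (b ^ a)) | 0)
(5) (b ^ a)  =[xor_comm →]=  (a ^ b)    ⊢ ((~ (a ^ b)) | 0)
(6) b  =[or_false ←]=  (b | 0)    ⊢ ((~ (a ^ (b | 0))) | 0)
(7) 0  =[or_idem ←]=  (0 | 0)    ⊢ ((~ (a ^ (b | 0))) | (0 | 0))
(8) (b | 0)  =[or_idem ←]=  ((b | 0) | (b | 0))    ⊢ ((~ (a ^ ((b | 0) | (b | 0)))) | (0 | 0))
(9) a  =[absorb_and ←]=  (a & (a | c))    ⊢ ((~ ((a & (a | c)) ^ ((b | 0) | (b | 0)))) | (0 | 0))
(10) (a | c)  =[or_comm →]=  (c | a)    ⊢ ((~ ((a & (c | a)) ^ ((b | 0) | (b | 0)))) | (0 | 0))
(11) a  =[or_idem ←]=  (a | a)    ⊢ E2

YES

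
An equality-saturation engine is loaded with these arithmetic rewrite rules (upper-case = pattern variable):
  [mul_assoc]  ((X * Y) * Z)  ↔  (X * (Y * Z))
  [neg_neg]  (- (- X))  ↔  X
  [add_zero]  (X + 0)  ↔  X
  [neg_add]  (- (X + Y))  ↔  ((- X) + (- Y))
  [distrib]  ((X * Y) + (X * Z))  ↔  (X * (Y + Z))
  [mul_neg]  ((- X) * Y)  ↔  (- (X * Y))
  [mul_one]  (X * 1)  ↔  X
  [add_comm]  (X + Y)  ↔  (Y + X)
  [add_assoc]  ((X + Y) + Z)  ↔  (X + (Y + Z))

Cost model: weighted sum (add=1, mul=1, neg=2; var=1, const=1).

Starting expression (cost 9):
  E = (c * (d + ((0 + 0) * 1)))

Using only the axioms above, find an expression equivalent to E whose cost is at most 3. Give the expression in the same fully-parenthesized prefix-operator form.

step 1: mul_one (→) rewrites ((0 + 0) * 1) into (0 + 0), now (c * (d + (0 + 0)))
step 2: add_zero (→) rewrites (0 + 0) into 0, now (c * (d + 0))
step 3: add_zero (→) rewrites (d + 0) into d, reaching cost 3 (bound 3)

(c * d)   [cost 3]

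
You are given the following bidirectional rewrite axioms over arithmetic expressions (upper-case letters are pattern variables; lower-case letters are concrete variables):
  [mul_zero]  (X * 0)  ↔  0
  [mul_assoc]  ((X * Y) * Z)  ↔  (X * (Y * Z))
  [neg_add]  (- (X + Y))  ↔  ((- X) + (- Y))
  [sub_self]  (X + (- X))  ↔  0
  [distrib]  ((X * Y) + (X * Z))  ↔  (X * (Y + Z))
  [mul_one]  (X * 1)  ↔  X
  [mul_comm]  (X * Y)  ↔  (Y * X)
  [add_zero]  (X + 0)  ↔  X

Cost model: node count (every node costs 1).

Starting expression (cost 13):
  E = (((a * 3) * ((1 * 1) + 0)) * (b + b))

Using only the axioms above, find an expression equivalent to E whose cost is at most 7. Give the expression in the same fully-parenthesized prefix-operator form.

((a * 3) * (b + b))   [cost 7]

step 1: add_zero (→) rewrites ((1 * 1) + 0) into (1 * 1), now (((a * 3) * (1 * 1)) * (b + b))
step 2: mul_one (→) rewrites (1 * 1) into 1, now (((a * 3) * 1) * (b + b))
step 3: mul_one (→) rewrites ((a * 3) * 1) into (a * 3), reaching cost 7 (bound 7)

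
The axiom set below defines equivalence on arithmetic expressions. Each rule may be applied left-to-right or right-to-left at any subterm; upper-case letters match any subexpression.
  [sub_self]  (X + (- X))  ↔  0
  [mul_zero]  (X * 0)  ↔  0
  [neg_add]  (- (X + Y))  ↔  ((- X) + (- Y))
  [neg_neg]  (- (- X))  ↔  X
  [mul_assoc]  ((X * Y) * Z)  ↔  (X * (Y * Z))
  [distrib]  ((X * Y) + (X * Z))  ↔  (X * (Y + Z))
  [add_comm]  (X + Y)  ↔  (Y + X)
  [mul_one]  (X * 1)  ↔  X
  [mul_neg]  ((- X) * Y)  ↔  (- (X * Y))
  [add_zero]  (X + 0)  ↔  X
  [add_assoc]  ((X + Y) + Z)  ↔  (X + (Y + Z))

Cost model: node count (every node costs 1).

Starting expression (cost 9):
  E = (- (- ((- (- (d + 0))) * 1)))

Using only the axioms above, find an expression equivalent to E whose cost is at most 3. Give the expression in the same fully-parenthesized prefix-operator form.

1. [add_zero →] (d + 0)  →  d;  E = (- (- ((- (- d)) * 1)))
2. [mul_one →] ((- (- d)) * 1)  →  (- (- d));  E = (- (- (- (- d))))
3. [neg_neg →] (- (- d))  →  d;  cost 3 ≤ 3, done

(- (- d))   [cost 3]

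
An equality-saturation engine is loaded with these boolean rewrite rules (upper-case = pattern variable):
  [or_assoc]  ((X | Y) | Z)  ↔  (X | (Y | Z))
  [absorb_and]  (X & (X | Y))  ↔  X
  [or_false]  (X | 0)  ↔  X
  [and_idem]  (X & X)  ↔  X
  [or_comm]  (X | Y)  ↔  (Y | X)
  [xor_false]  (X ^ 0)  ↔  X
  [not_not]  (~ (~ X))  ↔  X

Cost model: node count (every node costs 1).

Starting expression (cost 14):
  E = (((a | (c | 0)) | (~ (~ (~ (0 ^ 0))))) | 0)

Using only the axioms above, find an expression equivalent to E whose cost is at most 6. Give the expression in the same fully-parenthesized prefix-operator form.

((a | c) | (~ 0))   [cost 6]

1. [xor_false →] (0 ^ 0)  →  0;  E = (((a | (c | 0)) | (~ (~ (~ 0)))) | 0)
2. [or_false →] (((a | (c | 0)) | (~ (~ (~ 0)))) | 0)  →  ((a | (c | 0)) | (~ (~ (~ 0))))
3. [or_false →] (c | 0)  →  c;  E = ((a | c) | (~ (~ (~ 0))))
4. [not_not →] (~ (~ (~ 0)))  →  (~ 0);  cost 6 ≤ 6, done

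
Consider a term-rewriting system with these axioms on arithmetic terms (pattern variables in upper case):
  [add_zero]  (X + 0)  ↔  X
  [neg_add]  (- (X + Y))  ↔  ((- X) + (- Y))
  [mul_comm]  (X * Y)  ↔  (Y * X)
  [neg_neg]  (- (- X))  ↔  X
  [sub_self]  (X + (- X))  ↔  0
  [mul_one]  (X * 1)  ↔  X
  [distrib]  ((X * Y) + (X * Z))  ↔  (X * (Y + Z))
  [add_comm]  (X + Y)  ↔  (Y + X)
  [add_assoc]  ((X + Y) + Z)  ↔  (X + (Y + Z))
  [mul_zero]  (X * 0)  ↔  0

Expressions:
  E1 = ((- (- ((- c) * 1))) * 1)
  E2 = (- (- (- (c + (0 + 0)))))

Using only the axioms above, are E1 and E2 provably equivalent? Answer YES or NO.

step 1: mul_one (→) rewrites ((- c) * 1) into (- c), now ((- (- (- c))) * 1)
step 2: neg_neg (→) rewrites (- (- (- c))) into (- c), now ((- c) * 1)
step 3: mul_one (→) rewrites ((- c) * 1) into (- c)
step 4: neg_neg (←) rewrites c into (- (- c)), now (- (- (- c)))
step 5: add_zero (←) rewrites c into (c + 0), now (- (- (- (c + 0))))
step 6: add_zero (←) rewrites 0 into (0 + 0), which is E2

YES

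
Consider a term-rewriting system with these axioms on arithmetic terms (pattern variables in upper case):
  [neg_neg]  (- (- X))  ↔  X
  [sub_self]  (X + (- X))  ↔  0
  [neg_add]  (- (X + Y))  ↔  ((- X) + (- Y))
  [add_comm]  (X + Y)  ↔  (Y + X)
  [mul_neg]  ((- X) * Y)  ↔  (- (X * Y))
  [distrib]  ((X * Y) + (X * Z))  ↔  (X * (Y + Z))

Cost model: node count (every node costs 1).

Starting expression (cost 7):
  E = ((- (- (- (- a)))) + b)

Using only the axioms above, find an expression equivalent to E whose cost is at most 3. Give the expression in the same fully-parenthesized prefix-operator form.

(b + a)   [cost 3]

1. [neg_neg →] (- (- a))  →  a;  E = ((- (- a)) + b)
2. [add_comm →] ((- (- a)) + b)  →  (b + (- (- a)))
3. [neg_neg →] (- (- a))  →  a;  cost 3 ≤ 3, done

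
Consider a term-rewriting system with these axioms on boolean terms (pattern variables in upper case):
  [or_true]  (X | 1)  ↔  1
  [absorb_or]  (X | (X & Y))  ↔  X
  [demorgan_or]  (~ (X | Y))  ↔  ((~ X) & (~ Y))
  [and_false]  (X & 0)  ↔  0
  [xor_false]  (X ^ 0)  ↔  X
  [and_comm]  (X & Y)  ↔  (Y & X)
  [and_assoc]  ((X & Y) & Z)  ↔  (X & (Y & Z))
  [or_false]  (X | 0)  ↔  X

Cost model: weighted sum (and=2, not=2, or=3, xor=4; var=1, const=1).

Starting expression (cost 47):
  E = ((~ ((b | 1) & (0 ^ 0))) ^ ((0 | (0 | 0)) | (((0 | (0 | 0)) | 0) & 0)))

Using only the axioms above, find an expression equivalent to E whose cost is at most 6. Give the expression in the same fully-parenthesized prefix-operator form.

1. [or_false →] ((0 | (0 | 0)) | 0)  →  (0 | (0 | 0));  E = ((~ ((b | 1) & (0 ^ 0))) ^ ((0 | (0 | 0)) | ((0 | (0 | 0)) & 0)))
2. [absorb_or →] ((0 | (0 | 0)) | ((0 | (0 | 0)) & 0))  →  (0 | (0 | 0));  E = ((~ ((b | 1) & (0 ^ 0))) ^ (0 | (0 | 0)))
3. [or_false →] (0 | 0)  →  0;  E = ((~ ((b | 1) & (0 ^ 0))) ^ (0 | 0))
4. [or_true →] (b | 1)  →  1;  E = ((~ (1 & (0 ^ 0))) ^ (0 | 0))
5. [or_false →] (0 | 0)  →  0;  E = ((~ (1 & (0 ^ 0))) ^ 0)
6. [xor_false →] ((~ (1 & (0 ^ 0))) ^ 0)  →  (~ (1 & (0 ^ 0)))
7. [xor_false →] (0 ^ 0)  →  0;  cost 6 ≤ 6, done

(~ (1 & 0))   [cost 6]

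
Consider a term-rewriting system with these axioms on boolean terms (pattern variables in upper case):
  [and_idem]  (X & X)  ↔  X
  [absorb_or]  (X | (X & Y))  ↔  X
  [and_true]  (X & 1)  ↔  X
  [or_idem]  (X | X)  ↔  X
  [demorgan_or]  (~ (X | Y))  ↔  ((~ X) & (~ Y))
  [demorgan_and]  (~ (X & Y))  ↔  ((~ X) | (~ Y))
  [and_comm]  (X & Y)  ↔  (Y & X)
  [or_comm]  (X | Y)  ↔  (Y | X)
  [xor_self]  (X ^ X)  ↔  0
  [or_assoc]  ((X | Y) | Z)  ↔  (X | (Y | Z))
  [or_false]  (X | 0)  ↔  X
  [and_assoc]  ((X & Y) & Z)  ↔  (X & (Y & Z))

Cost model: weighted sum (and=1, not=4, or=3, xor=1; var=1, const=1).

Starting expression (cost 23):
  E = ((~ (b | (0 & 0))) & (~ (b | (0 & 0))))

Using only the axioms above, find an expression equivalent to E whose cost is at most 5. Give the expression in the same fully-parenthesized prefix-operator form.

(1) ((~ (b | (0 & 0))) & (~ (b | (0 & 0))))  =[and_idem →]=  (~ (b | (0 & 0)))
(2) (0 & 0)  =[and_idem →]=  0    ⊢ (~ (b | 0))
(3) (b | 0)  =[or_false →]=  b    ⊢ cost 5, within 5

(~ b)   [cost 5]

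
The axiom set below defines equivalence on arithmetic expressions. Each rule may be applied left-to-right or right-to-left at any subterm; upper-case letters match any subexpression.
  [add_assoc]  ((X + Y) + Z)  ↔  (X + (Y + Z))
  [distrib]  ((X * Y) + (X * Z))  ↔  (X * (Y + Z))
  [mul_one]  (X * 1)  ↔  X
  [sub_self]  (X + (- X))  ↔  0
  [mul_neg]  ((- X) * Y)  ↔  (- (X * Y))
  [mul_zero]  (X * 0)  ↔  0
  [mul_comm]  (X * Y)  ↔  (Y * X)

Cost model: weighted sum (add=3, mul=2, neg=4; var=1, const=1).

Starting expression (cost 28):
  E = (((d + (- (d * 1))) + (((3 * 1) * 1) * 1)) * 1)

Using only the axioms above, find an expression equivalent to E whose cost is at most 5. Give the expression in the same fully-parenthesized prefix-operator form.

step 1: mul_one (→) rewrites (((d + (- (d * 1))) + (((3 * 1) * 1) * 1)) * 1) into ((d + (- (d * 1))) + (((3 * 1) * 1) * 1))
step 2: mul_one (→) rewrites (3 * 1) into 3, now ((d + (- (d * 1))) + ((3 * 1) * 1))
step 3: mul_one (→) rewrites (d * 1) into d, now ((d + (- d)) + ((3 * 1) * 1))
step 4: sub_self (→) rewrites (d + (- d)) into 0, now (0 + ((3 * 1) * 1))
step 5: mul_one (→) rewrites (3 * 1) into 3, now (0 + (3 * 1))
step 6: mul_one (→) rewrites (3 * 1) into 3, reaching cost 5 (bound 5)

(0 + 3)   [cost 5]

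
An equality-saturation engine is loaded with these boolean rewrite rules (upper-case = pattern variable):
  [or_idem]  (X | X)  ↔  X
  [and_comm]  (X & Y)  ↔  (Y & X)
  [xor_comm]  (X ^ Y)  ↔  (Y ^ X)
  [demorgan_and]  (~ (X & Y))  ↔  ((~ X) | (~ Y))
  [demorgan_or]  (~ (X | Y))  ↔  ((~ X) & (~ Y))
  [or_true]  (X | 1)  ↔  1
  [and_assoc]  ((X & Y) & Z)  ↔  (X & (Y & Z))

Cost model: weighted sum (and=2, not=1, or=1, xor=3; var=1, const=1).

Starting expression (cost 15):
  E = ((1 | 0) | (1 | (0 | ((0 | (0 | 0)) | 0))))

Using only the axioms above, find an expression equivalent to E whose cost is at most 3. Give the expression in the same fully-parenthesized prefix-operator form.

(1 | 0)   [cost 3]

1. [or_idem →] (0 | 0)  →  0;  E = ((1 | 0) | (1 | (0 | ((0 | 0) | 0))))
2. [or_idem →] (0 | 0)  →  0;  E = ((1 | 0) | (1 | (0 | (0 | 0))))
3. [or_idem →] (0 | 0)  →  0;  E = ((1 | 0) | (1 | (0 | 0)))
4. [or_idem →] (0 | 0)  →  0;  E = ((1 | 0) | (1 | 0))
5. [or_idem →] ((1 | 0) | (1 | 0))  →  (1 | 0);  cost 3 ≤ 3, done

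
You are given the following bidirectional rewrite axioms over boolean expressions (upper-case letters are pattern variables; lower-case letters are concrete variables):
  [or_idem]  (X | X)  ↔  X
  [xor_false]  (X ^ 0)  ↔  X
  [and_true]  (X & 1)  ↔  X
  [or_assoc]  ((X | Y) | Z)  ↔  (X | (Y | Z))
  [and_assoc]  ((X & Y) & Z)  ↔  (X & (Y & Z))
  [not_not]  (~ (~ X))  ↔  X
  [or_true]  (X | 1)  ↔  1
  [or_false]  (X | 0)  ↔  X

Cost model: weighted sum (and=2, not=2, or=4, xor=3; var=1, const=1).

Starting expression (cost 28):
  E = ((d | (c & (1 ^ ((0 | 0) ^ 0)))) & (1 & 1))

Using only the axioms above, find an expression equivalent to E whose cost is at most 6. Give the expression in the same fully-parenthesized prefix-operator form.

(d | c)   [cost 6]

1. [xor_false →] ((0 | 0) ^ 0)  →  (0 | 0);  E = ((d | (c & (1 ^ (0 | 0)))) & (1 & 1))
2. [or_false →] (0 | 0)  →  0;  E = ((d | (c & (1 ^ 0))) & (1 & 1))
3. [and_true →] (1 & 1)  →  1;  E = ((d | (c & (1 ^ 0))) & 1)
4. [xor_false →] (1 ^ 0)  →  1;  E = ((d | (c & 1)) & 1)
5. [and_true →] ((d | (c & 1)) & 1)  →  (d | (c & 1))
6. [and_true →] (c & 1)  →  c;  cost 6 ≤ 6, done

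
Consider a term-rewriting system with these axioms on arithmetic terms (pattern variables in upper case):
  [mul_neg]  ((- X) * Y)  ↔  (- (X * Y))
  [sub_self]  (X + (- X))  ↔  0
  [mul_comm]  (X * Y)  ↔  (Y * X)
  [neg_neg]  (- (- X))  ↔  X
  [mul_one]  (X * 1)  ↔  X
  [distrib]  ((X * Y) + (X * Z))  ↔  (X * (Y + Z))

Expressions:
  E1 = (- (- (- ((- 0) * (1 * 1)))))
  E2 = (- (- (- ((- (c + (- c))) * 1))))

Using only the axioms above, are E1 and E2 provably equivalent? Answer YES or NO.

step 1: neg_neg (→) rewrites (- (- (- ((- 0) * (1 * 1))))) into (- ((- 0) * (1 * 1)))
step 2: mul_one (→) rewrites (1 * 1) into 1, now (- ((- 0) * 1))
step 3: mul_one (→) rewrites ((- 0) * 1) into (- 0), now (- (- 0))
step 4: neg_neg (←) rewrites (- (- 0)) into (- (- (- (- 0))))
step 5: sub_self (←) rewrites 0 into (c + (- c)), now (- (- (- (- (c + (- c))))))
step 6: mul_one (←) rewrites (- (c + (- c))) into ((- (c + (- c))) * 1), which is E2

YES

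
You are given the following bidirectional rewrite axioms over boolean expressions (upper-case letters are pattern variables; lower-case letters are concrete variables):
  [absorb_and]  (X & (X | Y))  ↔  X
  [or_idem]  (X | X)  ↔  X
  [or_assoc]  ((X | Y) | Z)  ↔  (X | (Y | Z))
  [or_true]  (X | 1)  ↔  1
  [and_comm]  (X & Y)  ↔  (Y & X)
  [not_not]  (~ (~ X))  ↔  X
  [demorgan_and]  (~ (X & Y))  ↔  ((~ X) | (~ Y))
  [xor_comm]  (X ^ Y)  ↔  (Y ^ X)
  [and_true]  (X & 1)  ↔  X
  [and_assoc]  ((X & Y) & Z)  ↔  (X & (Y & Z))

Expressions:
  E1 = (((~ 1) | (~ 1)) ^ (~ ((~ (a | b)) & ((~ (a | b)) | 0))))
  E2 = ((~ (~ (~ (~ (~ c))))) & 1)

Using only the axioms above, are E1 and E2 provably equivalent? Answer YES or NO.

NO

All listed rules preserve value, hence provable equivalence implies equal values everywhere; look for a separating assignment.
a=0, b=0, c=0 gives E1 ↦ 0, E2 ↦ 1; values differ ⇒ not provably equivalent.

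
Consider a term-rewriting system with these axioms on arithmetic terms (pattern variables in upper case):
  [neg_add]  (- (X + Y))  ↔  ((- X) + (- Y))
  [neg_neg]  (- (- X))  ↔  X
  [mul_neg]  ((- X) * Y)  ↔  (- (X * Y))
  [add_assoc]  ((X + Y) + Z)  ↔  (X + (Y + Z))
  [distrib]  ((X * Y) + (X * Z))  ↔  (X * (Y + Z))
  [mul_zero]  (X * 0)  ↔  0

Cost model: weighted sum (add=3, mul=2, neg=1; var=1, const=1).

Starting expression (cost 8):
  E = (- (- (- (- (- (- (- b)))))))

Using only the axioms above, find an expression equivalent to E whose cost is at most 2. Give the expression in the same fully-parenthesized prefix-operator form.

1. [neg_neg →] (- (- (- (- (- (- b))))))  →  (- (- (- (- b))));  E = (- (- (- (- (- b)))))
2. [neg_neg →] (- (- b))  →  b;  E = (- (- (- b)))
3. [neg_neg →] (- (- b))  →  b;  cost 2 ≤ 2, done

(- b)   [cost 2]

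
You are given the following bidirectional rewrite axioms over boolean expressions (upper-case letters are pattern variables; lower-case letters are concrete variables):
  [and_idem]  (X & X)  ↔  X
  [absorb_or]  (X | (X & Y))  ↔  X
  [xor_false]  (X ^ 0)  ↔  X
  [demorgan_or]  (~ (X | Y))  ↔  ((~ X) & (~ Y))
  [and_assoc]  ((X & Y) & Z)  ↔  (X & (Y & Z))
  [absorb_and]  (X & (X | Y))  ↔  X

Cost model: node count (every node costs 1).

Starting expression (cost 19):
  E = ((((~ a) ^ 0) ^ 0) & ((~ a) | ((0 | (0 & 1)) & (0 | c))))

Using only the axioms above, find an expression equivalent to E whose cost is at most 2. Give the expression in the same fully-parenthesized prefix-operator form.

(~ a)   [cost 2]

1. [absorb_or →] (0 | (0 & 1))  →  0;  E = ((((~ a) ^ 0) ^ 0) & ((~ a) | (0 & (0 | c))))
2. [absorb_and →] (0 & (0 | c))  →  0;  E = ((((~ a) ^ 0) ^ 0) & ((~ a) | 0))
3. [xor_false →] (((~ a) ^ 0) ^ 0)  →  ((~ a) ^ 0);  E = (((~ a) ^ 0) & ((~ a) | 0))
4. [xor_false →] ((~ a) ^ 0)  →  (~ a);  E = ((~ a) & ((~ a) | 0))
5. [absorb_and →] ((~ a) & ((~ a) | 0))  →  (~ a);  cost 2 ≤ 2, done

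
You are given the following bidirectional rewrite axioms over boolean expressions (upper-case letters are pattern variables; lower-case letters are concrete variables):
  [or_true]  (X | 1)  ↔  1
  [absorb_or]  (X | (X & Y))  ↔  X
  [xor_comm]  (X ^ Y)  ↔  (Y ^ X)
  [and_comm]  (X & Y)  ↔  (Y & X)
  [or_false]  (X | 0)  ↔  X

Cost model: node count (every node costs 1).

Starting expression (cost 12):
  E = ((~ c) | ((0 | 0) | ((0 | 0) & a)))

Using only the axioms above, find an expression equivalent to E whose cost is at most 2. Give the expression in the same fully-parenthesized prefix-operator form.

(~ c)   [cost 2]

1. [absorb_or →] ((0 | 0) | ((0 | 0) & a))  →  (0 | 0);  E = ((~ c) | (0 | 0))
2. [or_false →] (0 | 0)  →  0;  E = ((~ c) | 0)
3. [or_false →] ((~ c) | 0)  →  (~ c);  cost 2 ≤ 2, done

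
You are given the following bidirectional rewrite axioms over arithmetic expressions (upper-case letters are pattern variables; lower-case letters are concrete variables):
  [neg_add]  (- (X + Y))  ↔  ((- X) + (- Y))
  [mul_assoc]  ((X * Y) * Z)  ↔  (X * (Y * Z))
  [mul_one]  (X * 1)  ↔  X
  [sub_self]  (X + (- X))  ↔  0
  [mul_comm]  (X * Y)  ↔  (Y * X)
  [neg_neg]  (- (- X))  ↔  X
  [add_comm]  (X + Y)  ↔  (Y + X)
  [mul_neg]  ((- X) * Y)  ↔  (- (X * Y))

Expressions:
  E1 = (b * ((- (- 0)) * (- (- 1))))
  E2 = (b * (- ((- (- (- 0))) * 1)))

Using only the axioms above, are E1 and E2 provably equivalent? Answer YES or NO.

(1) (- (- 1))  =[neg_neg →]=  1    ⊢ (b * ((- (- 0)) * 1))
(2) (- (- 0))  =[neg_neg →]=  0    ⊢ (b * (0 * 1))
(3) (0 * 1)  =[neg_neg ←]=  (- (- (0 * 1)))    ⊢ (b * (- (- (0 * 1))))
(4) (- (0 * 1))  =[mul_neg ←]=  ((- 0) * 1)    ⊢ (b * (- ((- 0) * 1)))
(5) (- 0)  =[neg_neg ←]=  (- (- (- 0)))    ⊢ E2

YES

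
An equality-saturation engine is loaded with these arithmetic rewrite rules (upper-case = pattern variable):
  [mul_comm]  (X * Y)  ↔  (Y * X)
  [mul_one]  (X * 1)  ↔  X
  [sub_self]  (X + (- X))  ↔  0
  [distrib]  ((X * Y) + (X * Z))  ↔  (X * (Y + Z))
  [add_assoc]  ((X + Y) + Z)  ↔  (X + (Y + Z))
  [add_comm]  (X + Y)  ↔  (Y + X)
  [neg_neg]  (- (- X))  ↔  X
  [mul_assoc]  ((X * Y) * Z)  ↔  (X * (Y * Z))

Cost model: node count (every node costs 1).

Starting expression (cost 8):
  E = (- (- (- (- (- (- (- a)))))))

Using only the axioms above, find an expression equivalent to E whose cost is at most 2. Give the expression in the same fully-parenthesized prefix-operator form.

(- a)   [cost 2]

step 1: neg_neg (→) rewrites (- (- (- (- (- (- a)))))) into (- (- (- (- a)))), now (- (- (- (- (- a)))))
step 2: neg_neg (→) rewrites (- (- a)) into a, now (- (- (- a)))
step 3: neg_neg (→) rewrites (- (- (- a))) into (- a), reaching cost 2 (bound 2)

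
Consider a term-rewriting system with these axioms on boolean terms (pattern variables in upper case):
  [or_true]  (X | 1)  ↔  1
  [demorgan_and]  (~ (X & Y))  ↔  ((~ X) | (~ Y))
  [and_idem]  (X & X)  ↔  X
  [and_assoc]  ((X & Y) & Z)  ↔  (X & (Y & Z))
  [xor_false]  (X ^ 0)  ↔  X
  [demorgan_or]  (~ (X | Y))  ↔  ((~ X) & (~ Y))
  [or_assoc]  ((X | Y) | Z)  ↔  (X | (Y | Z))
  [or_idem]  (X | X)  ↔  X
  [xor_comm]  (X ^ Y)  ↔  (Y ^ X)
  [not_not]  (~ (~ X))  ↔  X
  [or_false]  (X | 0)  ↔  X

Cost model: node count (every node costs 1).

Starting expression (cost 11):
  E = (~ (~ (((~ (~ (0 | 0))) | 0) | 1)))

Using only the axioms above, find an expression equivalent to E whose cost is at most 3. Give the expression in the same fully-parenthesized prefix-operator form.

(0 | 1)   [cost 3]

(1) (~ (~ (((~ (~ (0 | 0))) | 0) | 1)))  =[not_not →]=  (((~ (~ (0 | 0))) | 0) | 1)
(2) (0 | 0)  =[or_false →]=  0    ⊢ (((~ (~ 0)) | 0) | 1)
(3) (~ (~ 0))  =[not_not →]=  0    ⊢ ((0 | 0) | 1)
(4) (0 | 0)  =[or_idem →]=  0    ⊢ cost 3, within 3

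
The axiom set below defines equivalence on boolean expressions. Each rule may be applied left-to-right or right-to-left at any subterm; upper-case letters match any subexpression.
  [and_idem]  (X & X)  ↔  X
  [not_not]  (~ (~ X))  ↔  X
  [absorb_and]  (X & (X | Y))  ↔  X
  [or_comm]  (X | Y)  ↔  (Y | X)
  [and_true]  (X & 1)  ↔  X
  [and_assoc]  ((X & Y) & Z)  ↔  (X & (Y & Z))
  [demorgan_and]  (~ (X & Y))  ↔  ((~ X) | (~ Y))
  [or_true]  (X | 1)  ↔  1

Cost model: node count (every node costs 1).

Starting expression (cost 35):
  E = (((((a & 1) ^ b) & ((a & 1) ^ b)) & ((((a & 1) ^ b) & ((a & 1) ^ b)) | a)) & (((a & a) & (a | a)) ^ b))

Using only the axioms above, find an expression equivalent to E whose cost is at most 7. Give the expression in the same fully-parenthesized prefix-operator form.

1. [absorb_and →] ((((a & 1) ^ b) & ((a & 1) ^ b)) & ((((a & 1) ^ b) & ((a & 1) ^ b)) | a))  →  (((a & 1) ^ b) & ((a & 1) ^ b));  E = ((((a & 1) ^ b) & ((a & 1) ^ b)) & (((a & a) & (a | a)) ^ b))
2. [and_idem →] (((a & 1) ^ b) & ((a & 1) ^ b))  →  ((a & 1) ^ b);  E = (((a & 1) ^ b) & (((a & a) & (a | a)) ^ b))
3. [and_idem →] (a & a)  →  a;  E = (((a & 1) ^ b) & ((a & (a | a)) ^ b))
4. [absorb_and →] (a & (a | a))  →  a;  E = (((a & 1) ^ b) & (a ^ b))
5. [and_true →] (a & 1)  →  a;  cost 7 ≤ 7, done

((a ^ b) & (a ^ b))   [cost 7]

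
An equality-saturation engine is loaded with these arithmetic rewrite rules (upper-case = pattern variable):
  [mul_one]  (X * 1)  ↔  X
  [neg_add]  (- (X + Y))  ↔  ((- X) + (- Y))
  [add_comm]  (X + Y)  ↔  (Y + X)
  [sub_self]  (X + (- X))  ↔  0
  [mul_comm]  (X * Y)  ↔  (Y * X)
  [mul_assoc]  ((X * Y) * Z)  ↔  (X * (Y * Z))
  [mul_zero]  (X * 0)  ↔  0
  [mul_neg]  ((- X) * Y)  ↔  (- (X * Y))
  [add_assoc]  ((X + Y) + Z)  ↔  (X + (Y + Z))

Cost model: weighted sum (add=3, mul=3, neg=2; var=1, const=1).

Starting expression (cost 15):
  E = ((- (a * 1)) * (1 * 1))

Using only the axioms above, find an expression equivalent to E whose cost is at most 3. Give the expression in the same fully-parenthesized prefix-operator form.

1. [mul_one →] (a * 1)  →  a;  E = ((- a) * (1 * 1))
2. [mul_one →] (1 * 1)  →  1;  E = ((- a) * 1)
3. [mul_one →] ((- a) * 1)  →  (- a);  cost 3 ≤ 3, done

(- a)   [cost 3]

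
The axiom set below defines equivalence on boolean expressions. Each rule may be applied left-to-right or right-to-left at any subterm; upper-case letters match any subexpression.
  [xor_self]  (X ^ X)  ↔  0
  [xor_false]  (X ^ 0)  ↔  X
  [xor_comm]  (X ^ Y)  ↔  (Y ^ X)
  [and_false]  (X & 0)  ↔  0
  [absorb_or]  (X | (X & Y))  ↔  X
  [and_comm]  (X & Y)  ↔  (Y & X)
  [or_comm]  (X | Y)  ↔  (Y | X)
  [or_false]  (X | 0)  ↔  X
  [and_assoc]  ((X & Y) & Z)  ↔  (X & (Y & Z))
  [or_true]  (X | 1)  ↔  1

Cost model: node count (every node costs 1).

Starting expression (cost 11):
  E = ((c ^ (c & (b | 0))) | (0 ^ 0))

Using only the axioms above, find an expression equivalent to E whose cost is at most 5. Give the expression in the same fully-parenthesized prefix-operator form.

(c ^ (c & b))   [cost 5]

(1) (0 ^ 0)  =[xor_self →]=  0    ⊢ ((c ^ (c & (b | 0))) | 0)
(2) (b | 0)  =[or_false →]=  b    ⊢ ((c ^ (c & b)) | 0)
(3) ((c ^ (c & b)) | 0)  =[or_false →]=  (c ^ (c & b))    ⊢ cost 5, within 5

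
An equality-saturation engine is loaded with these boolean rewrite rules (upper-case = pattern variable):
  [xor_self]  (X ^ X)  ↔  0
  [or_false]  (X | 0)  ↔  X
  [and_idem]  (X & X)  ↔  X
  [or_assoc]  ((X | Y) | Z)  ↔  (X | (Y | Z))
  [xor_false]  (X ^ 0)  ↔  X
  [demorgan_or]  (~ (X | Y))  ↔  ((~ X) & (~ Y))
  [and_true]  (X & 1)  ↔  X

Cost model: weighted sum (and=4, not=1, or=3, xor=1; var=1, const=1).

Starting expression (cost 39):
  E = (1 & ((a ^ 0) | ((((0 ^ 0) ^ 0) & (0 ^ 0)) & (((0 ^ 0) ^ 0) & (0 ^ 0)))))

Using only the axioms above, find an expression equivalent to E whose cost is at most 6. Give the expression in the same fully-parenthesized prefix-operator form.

1. [and_idem →] ((((0 ^ 0) ^ 0) & (0 ^ 0)) & (((0 ^ 0) ^ 0) & (0 ^ 0)))  →  (((0 ^ 0) ^ 0) & (0 ^ 0));  E = (1 & ((a ^ 0) | (((0 ^ 0) ^ 0) & (0 ^ 0))))
2. [xor_self →] (0 ^ 0)  →  0;  E = (1 & ((a ^ 0) | ((0 ^ 0) & (0 ^ 0))))
3. [and_idem →] ((0 ^ 0) & (0 ^ 0))  →  (0 ^ 0);  E = (1 & ((a ^ 0) | (0 ^ 0)))
4. [xor_false →] (a ^ 0)  →  a;  E = (1 & (a | (0 ^ 0)))
5. [xor_self →] (0 ^ 0)  →  0;  E = (1 & (a | 0))
6. [or_false →] (a | 0)  →  a;  cost 6 ≤ 6, done

(1 & a)   [cost 6]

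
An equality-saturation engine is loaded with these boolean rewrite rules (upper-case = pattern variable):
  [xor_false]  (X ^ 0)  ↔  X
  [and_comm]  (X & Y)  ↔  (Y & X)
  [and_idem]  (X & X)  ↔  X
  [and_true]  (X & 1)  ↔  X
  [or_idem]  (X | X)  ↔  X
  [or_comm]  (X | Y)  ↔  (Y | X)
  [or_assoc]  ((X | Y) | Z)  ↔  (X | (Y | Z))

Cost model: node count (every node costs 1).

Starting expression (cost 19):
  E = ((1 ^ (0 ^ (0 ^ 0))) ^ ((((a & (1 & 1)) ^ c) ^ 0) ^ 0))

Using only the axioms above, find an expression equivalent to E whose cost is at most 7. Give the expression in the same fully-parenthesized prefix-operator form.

step 1: and_idem (→) rewrites (1 & 1) into 1, now ((1 ^ (0 ^ (0 ^ 0))) ^ ((((a & 1) ^ c) ^ 0) ^ 0))
step 2: xor_false (→) rewrites (0 ^ 0) into 0, now ((1 ^ (0 ^ 0)) ^ ((((a & 1) ^ c) ^ 0) ^ 0))
step 3: and_true (→) rewrites (a & 1) into a, now ((1 ^ (0 ^ 0)) ^ (((a ^ c) ^ 0) ^ 0))
step 4: xor_false (→) rewrites (((a ^ c) ^ 0) ^ 0) into ((a ^ c) ^ 0), now ((1 ^ (0 ^ 0)) ^ ((a ^ c) ^ 0))
step 5: xor_false (→) rewrites ((a ^ c) ^ 0) into (a ^ c), now ((1 ^ (0 ^ 0)) ^ (a ^ c))
step 6: xor_false (→) rewrites (0 ^ 0) into 0, reaching cost 7 (bound 7)

((1 ^ 0) ^ (a ^ c))   [cost 7]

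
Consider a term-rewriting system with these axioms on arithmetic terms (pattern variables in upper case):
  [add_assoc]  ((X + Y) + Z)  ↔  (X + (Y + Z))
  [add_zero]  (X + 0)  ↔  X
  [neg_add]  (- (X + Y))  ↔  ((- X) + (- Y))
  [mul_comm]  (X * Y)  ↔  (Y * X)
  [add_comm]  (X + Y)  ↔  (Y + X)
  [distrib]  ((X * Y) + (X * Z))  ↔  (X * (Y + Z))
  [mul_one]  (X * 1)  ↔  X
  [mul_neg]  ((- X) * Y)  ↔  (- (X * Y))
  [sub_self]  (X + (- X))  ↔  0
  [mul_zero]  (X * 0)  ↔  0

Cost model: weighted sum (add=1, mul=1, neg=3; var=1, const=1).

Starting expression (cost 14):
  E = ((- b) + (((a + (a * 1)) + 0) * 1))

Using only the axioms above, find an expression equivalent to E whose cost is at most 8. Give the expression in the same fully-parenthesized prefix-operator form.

((- b) + (a + a))   [cost 8]

step 1: mul_one (→) rewrites (a * 1) into a, now ((- b) + (((a + a) + 0) * 1))
step 2: add_zero (→) rewrites ((a + a) + 0) into (a + a), now ((- b) + ((a + a) * 1))
step 3: mul_one (→) rewrites ((a + a) * 1) into (a + a), reaching cost 8 (bound 8)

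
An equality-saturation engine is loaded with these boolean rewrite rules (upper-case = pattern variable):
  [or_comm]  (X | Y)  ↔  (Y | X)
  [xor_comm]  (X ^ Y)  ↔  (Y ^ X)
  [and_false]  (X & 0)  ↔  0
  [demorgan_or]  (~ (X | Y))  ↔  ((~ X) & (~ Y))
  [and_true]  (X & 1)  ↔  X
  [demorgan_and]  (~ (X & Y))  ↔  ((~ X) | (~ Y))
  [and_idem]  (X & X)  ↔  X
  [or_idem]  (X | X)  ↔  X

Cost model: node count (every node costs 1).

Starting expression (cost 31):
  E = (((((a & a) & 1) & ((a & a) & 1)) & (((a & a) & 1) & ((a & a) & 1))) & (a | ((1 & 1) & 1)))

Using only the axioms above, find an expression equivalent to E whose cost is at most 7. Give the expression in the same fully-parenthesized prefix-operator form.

((a & 1) & (a | 1))   [cost 7]

(1) ((((a & a) & 1) & ((a & a) & 1)) & (((a & a) & 1) & ((a & a) & 1)))  =[and_idem →]=  (((a & a) & 1) & ((a & a) & 1))    ⊢ ((((a & a) & 1) & ((a & a) & 1)) & (a | ((1 & 1) & 1)))
(2) (((a & a) & 1) & ((a & a) & 1))  =[and_idem →]=  ((a & a) & 1)    ⊢ (((a & a) & 1) & (a | ((1 & 1) & 1)))
(3) (a & a)  =[and_idem →]=  a    ⊢ ((a & 1) & (a | ((1 & 1) & 1)))
(4) (1 & 1)  =[and_true →]=  1    ⊢ ((a & 1) & (a | (1 & 1)))
(5) (1 & 1)  =[and_idem →]=  1    ⊢ cost 7, within 7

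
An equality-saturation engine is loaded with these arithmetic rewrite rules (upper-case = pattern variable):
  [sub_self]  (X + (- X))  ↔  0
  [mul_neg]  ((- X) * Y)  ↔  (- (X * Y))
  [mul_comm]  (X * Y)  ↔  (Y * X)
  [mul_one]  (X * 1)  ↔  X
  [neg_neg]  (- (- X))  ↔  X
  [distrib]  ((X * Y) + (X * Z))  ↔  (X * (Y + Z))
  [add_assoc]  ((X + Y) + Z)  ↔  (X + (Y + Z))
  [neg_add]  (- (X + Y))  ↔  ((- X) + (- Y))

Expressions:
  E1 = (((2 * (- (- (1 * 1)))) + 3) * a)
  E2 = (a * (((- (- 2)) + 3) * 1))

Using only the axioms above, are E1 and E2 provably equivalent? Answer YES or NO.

step 1: mul_one (→) rewrites (1 * 1) into 1, now (((2 * (- (- 1))) + 3) * a)
step 2: neg_neg (→) rewrites (- (- 1)) into 1, now (((2 * 1) + 3) * a)
step 3: mul_one (→) rewrites (2 * 1) into 2, now ((2 + 3) * a)
step 4: neg_neg (←) rewrites 2 into (- (- 2)), now (((- (- 2)) + 3) * a)
step 5: mul_one (←) rewrites ((- (- 2)) + 3) into (((- (- 2)) + 3) * 1), now ((((- (- 2)) + 3) * 1) * a)
step 6: mul_comm (→) rewrites ((((- (- 2)) + 3) * 1) * a) into (a * (((- (- 2)) + 3) * 1)), which is E2

YES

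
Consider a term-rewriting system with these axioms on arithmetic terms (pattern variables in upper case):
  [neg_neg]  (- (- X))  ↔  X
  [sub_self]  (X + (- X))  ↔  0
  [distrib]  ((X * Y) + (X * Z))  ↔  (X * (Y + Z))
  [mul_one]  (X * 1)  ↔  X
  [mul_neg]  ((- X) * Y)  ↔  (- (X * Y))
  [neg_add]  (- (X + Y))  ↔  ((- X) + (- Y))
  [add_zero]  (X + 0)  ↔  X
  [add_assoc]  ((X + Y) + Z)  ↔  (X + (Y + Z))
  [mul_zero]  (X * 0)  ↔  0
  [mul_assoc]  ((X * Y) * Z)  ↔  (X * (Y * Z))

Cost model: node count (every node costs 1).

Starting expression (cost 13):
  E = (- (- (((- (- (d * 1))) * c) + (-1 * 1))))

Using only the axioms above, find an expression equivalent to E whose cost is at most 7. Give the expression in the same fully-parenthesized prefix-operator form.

((d * c) + (-1 * 1))   [cost 7]

1. [neg_neg →] (- (- (((- (- (d * 1))) * c) + (-1 * 1))))  →  (((- (- (d * 1))) * c) + (-1 * 1))
2. [neg_neg →] (- (- (d * 1)))  →  (d * 1);  E = (((d * 1) * c) + (-1 * 1))
3. [mul_one →] (d * 1)  →  d;  cost 7 ≤ 7, done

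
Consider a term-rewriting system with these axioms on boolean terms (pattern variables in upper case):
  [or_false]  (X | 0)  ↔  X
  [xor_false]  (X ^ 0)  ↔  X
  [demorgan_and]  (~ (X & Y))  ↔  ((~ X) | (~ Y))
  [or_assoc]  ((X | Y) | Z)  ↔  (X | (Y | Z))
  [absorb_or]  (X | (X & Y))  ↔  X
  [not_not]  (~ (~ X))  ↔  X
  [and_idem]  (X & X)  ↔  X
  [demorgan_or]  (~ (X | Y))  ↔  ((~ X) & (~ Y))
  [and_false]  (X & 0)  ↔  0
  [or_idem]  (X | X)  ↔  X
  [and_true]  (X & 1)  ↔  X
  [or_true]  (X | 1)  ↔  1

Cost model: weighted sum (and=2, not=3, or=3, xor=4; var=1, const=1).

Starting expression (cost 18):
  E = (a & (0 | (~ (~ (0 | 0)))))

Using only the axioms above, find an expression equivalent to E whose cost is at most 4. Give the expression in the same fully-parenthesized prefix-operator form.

(a & 0)   [cost 4]

step 1: or_false (→) rewrites (0 | 0) into 0, now (a & (0 | (~ (~ 0))))
step 2: not_not (→) rewrites (~ (~ 0)) into 0, now (a & (0 | 0))
step 3: or_false (→) rewrites (0 | 0) into 0, reaching cost 4 (bound 4)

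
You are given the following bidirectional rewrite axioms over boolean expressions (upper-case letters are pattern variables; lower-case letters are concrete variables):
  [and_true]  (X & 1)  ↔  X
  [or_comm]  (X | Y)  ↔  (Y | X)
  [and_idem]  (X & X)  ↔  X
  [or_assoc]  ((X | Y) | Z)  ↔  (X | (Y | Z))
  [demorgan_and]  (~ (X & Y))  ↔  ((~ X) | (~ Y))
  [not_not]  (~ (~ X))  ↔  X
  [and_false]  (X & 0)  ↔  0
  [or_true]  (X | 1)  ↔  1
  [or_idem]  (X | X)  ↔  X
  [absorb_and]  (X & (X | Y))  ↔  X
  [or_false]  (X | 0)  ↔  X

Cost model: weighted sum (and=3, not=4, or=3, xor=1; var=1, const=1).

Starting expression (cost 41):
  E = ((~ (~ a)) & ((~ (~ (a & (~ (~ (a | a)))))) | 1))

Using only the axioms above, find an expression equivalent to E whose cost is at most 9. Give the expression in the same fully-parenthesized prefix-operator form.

step 1: not_not (→) rewrites (~ (~ (a | a))) into (a | a), now ((~ (~ a)) & ((~ (~ (a & (a | a)))) | 1))
step 2: absorb_and (→) rewrites (a & (a | a)) into a, now ((~ (~ a)) & ((~ (~ a)) | 1))
step 3: absorb_and (→) rewrites ((~ (~ a)) & ((~ (~ a)) | 1)) into (~ (~ a)), reaching cost 9 (bound 9)

(~ (~ a))   [cost 9]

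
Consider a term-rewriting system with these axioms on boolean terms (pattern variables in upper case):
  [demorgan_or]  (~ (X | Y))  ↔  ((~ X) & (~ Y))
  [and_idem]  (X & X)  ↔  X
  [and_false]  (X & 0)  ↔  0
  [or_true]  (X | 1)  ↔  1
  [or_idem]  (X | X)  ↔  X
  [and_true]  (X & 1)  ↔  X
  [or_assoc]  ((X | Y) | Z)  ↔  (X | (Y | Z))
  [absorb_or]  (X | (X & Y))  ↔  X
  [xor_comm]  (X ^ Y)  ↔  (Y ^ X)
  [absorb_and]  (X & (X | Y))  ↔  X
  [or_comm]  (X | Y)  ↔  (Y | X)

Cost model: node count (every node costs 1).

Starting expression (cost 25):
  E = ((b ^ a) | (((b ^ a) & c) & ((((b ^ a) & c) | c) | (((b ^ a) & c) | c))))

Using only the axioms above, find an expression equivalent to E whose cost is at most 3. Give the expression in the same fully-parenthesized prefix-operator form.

(b ^ a)   [cost 3]

step 1: or_idem (→) rewrites ((((b ^ a) & c) | c) | (((b ^ a) & c) | c)) into (((b ^ a) & c) | c), now ((b ^ a) | (((b ^ a) & c) & (((b ^ a) & c) | c)))
step 2: absorb_and (→) rewrites (((b ^ a) & c) & (((b ^ a) & c) | c)) into ((b ^ a) & c), now ((b ^ a) | ((b ^ a) & c))
step 3: absorb_or (→) rewrites ((b ^ a) | ((b ^ a) & c)) into (b ^ a), reaching cost 3 (bound 3)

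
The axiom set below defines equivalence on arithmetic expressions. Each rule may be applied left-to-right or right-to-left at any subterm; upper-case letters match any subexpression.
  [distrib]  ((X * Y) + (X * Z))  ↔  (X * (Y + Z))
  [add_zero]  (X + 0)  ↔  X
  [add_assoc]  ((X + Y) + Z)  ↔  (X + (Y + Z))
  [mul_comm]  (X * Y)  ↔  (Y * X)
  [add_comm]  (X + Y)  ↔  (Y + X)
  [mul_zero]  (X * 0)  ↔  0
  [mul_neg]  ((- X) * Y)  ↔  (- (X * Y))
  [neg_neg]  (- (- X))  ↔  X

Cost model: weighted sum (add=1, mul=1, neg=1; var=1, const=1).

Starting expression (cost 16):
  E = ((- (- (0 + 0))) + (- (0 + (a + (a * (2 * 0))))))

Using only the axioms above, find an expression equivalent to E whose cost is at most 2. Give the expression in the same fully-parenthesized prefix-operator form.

(- a)   [cost 2]

1. [mul_zero →] (2 * 0)  →  0;  E = ((- (- (0 + 0))) + (- (0 + (a + (a * 0)))))
2. [add_comm →] ((- (- (0 + 0))) + (- (0 + (a + (a * 0)))))  →  ((- (0 + (a + (a * 0)))) + (- (- (0 + 0))))
3. [mul_zero →] (a * 0)  →  0;  E = ((- (0 + (a + 0))) + (- (- (0 + 0))))
4. [add_comm →] (0 + (a + 0))  →  ((a + 0) + 0);  E = ((- ((a + 0) + 0)) + (- (- (0 + 0))))
5. [add_zero →] (0 + 0)  →  0;  E = ((- ((a + 0) + 0)) + (- (- 0)))
6. [add_zero →] (a + 0)  →  a;  E = ((- (a + 0)) + (- (- 0)))
7. [neg_neg →] (- (- 0))  →  0;  E = ((- (a + 0)) + 0)
8. [add_zero →] (a + 0)  →  a;  E = ((- a) + 0)
9. [add_zero →] ((- a) + 0)  →  (- a);  cost 2 ≤ 2, done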